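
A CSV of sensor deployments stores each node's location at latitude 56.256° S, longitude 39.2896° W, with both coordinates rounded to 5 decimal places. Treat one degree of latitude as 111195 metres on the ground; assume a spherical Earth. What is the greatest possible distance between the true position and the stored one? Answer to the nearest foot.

Rounding to 5 decimal places leaves each coordinate within ±5e-06° of the true value.
Latitude error → 5e-06 × 111195 = 0.555975 m along the meridian.
East–west component at 56.256°: 5e-06° × 111195 × cos 56.256° ≈ 5e-06 × 61766.9 ≈ 0.308835 m.
Combining orthogonally: (0.555975² + 0.308835²)^½ ≈ 0.635993 m.
In feet: 0.635993 m ÷ 0.3048 ≈ 2.0866 ft.

2 feet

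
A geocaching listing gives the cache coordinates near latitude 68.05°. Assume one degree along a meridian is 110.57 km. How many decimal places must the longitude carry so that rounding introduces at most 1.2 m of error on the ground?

At 68.05° one degree of longitude covers 110570 × cos 68.05° ≈ 110570 × 0.3738 ≈ 41330.8 m.
N decimal places → at most half a unit in the last place, 0.5 × 10⁻ᴺ° = 41330.8/2 × 10⁻ᴺ m.
Setting 20665.4 × 10⁻ᴺ ≤ 1.2 gives 10ᴺ ≥ 1.722e+04, i.e. N ≥ 4.24.
So 5 decimal places suffice (0.207 m); 4 would allow up to 2.07 m.

5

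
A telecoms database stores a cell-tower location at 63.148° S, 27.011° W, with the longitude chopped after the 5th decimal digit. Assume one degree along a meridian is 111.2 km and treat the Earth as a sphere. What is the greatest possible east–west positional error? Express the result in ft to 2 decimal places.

Truncating at 5 decimal places can drop up to a full unit in the last place, so the longitude may be off by as much as 1e-05°.
Parallels shrink by cos φ, so at 63.148° a degree of longitude is 111200 × 0.4517 ≈ 50227.6 m.
Maximum E–W displacement: 1e-05 × 50227.6 = 0.502276 m.
In feet: 0.502276 m ÷ 0.3048 ≈ 1.6479 ft.

1.65 ft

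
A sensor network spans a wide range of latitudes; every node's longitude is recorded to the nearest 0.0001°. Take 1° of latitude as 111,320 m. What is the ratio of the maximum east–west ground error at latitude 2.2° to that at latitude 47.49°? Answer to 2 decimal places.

1.48

Rounding to 4 decimal places leaves the longitude within ±5e-05° of the true value.
Error at 2.2° = 5e-05° × 111320 × cos 2.2° ≈ 5.566 × 0.9993 = 5.5619 m.
At 47.49°: 5e-05° × 111320 × cos 47.49° = 5e-05 × 111320 × 0.6757 ≈ 3.7611 m.
Ratio: 5.5619 / 3.7611 = cos 2.2° / cos 47.49° ≈ 1.4788.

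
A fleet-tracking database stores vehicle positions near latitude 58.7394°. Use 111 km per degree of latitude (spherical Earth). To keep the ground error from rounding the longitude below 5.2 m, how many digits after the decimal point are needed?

At 58.7394° one degree of longitude covers 111000 × cos 58.7394° ≈ 111000 × 0.5189 ≈ 57601.4 m.
With N decimal places the half-ulp bound is 0.5·10⁻ᴺ°, or 0.5·10⁻ᴺ × 57601.4 m on the ground.
Setting 28800.7 × 10⁻ᴺ ≤ 5.2 gives 10ᴺ ≥ 5539, i.e. N ≥ 3.74.
So 4 decimal places suffice (2.88 m); 3 would allow up to 28.8 m.

4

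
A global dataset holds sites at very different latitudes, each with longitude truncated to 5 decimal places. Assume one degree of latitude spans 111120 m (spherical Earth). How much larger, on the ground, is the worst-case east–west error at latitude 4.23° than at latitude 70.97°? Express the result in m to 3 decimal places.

Truncating at 5 decimal places can drop up to a full unit in the last place, so the longitude may be off by as much as 1e-05°.
Error at 4.23° = 1e-05° × 111120 × cos 4.23° ≈ 1.1112 × 0.9973 = 1.1082 m.
Error at 70.97° = 1e-05° × 111120 × cos 70.97° ≈ 1.1112 × 0.3261 = 0.36232 m.
So the lower-latitude error exceeds the higher by 1.1082 − 0.36232 = 0.74585 m.

0.746 m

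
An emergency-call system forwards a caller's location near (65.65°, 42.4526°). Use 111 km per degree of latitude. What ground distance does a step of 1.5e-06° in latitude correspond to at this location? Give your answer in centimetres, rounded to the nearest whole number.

17 centimetres

1.5e-06° × 111000 m/° = 0.1665 m.
That is 0.1665 m = 16.65 cm.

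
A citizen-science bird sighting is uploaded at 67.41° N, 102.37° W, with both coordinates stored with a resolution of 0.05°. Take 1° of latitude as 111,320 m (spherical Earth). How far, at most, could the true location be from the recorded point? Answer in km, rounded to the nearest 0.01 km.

2.98 km

With a 0.05° grid the true value lies within half a step, ±0.05°/2 = ±0.025°, of the stored one.
N–S: 0.025° × 111320 m/° = 2783 m.
Longitude error → 0.025 × 111320 × cos 67.41° = 0.025 × 111320 × 0.3841 ≈ 1069.05 m.
Worst case both components are at the extreme and orthogonal: √(2783² + 1069.05²) ≈ 2981.27 m.
That is 2981.27 m = 2.9813 km.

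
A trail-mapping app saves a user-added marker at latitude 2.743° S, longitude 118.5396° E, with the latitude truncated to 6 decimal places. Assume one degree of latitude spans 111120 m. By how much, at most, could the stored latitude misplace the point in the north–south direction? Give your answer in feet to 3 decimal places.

0.365 feet

Truncating at 6 decimal places can drop up to a full unit in the last place, so the latitude may be off by as much as 1e-06°.
Along the meridian that is 1e-06° × 111120 m/° = 0.11112 m.
In feet: 0.11112 m ÷ 0.3048 ≈ 0.36457 ft.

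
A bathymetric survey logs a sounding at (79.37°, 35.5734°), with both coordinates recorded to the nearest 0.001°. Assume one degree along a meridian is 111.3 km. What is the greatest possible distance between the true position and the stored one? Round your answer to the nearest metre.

57 metres

Rounding to 3 decimal places leaves each coordinate within ±0.0005° of the true value.
N–S: 0.0005° × 111300 m/° = 55.65 m.
E–W at 79.37°: 0.0005° × 111300 × cos 79.37° = 0.0005 × 111300 × 0.1845 ≈ 10.2655 m.
Combining orthogonally: (55.65² + 10.2655²)^½ ≈ 56.5889 m.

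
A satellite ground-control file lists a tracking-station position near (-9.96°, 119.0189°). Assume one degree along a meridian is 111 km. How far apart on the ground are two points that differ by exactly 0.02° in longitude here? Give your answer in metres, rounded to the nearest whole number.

One degree of longitude here spans 111000 × cos 9.96° = 111000 × 0.9849 ≈ 109327 m; 0.02° of that is 2186.54 m.

2187 metres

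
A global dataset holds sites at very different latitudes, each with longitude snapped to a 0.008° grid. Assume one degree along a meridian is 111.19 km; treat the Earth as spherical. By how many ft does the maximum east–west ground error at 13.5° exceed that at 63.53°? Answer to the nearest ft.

768 ft

With a 0.008° grid the true value lies within half a step, ±0.008°/2 = ±0.004°, of the stored one.
At 13.5°: 0.004° × 111190 × cos 13.5° = 0.004 × 111190 × 0.9724 ≈ 432.47 m.
At 63.53°: 0.004° × 111190 × cos 63.53° = 0.004 × 111190 × 0.4457 ≈ 198.24 m.
So the lower-latitude error exceeds the higher by 432.47 − 198.24 = 234.23 m.
Converting: 234.229 m × 3.2808 ft/m ≈ 768.47 ft.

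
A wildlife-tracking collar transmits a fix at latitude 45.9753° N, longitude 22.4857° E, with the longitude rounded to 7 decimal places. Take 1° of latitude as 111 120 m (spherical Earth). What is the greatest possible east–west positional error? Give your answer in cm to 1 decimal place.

0.4 cm

Rounding to 7 decimal places leaves the longitude within ±5e-08° of the true value.
One degree of longitude at 45.9753° is 111120 × cos 45.9753° ≈ 111120 × 0.6950 = 77224.9 m.
Maximum E–W displacement: 5e-08 × 77224.9 = 0.00386124 m.
That is 0.00386124 m = 0.38612 cm.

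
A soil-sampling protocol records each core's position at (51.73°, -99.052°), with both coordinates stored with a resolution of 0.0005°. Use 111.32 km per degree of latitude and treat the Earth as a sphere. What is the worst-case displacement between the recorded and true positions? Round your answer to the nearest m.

33 m

With a 0.0005° grid the true value lies within half a step, ±0.0005°/2 = ±0.00025°, of the stored one.
N–S: 0.00025° × 111320 m/° = 27.83 m.
Longitude error → 0.00025 × 111320 × cos 51.73° = 0.00025 × 111320 × 0.6194 ≈ 17.237 m.
The two errors are perpendicular, so the maximum displacement is √(27.83² + 17.237²) ≈ 32.7357 m.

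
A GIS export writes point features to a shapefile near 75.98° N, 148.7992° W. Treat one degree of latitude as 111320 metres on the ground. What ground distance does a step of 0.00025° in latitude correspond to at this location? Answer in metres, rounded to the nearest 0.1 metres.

27.8 metres

0.00025° × 111320 m/° = 27.83 m.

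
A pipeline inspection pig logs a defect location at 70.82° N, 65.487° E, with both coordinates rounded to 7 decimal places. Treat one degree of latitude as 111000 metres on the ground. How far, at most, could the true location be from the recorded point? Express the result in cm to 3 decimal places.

Rounding to 7 decimal places leaves each coordinate within ±5e-08° of the true value.
North–south component: 5e-08° × 111000 = 0.00555 m.
E–W at 70.82°: 5e-08° × 111000 × cos 70.82° = 5e-08 × 111000 × 0.3285 ≈ 0.00182338 m.
Combining orthogonally: (0.00555² + 0.00182338²)^½ ≈ 0.00584185 m.
That is 0.00584185 m = 0.58419 cm.

0.584 cm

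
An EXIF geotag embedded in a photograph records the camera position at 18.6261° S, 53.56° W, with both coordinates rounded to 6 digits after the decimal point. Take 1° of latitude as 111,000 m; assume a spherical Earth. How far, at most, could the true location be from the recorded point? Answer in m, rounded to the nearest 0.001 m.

0.076 m

Rounding to 6 decimal places leaves each coordinate within ±5e-07° of the true value.
North–south component: 5e-07° × 111000 = 0.0555 m.
E–W at 18.6261°: 5e-07° × 111000 × cos 18.6261° = 5e-07 × 111000 × 0.9476 ≈ 0.0525931 m.
Combining orthogonally: (0.0555² + 0.0525931²)^½ ≈ 0.076461 m.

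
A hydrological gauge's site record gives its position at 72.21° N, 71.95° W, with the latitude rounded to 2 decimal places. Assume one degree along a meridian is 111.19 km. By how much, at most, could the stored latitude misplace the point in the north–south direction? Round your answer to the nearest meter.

Rounding to 2 decimal places leaves the latitude within ±0.005° of the true value.
Along the meridian that is 0.005° × 111190 m/° = 555.95 m.

556 meters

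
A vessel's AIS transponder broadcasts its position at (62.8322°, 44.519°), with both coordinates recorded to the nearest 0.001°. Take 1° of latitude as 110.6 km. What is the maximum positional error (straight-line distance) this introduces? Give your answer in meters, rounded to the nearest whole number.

Rounding to 3 decimal places leaves each coordinate within ±0.0005° of the true value.
North–south component: 0.0005° × 110600 = 55.3 m.
E–W at 62.8322°: 0.0005° × 110600 × cos 62.8322° = 0.0005 × 110600 × 0.4566 ≈ 25.2499 m.
Combining orthogonally: (55.3² + 25.2499²)^½ ≈ 60.7918 m.

61 meters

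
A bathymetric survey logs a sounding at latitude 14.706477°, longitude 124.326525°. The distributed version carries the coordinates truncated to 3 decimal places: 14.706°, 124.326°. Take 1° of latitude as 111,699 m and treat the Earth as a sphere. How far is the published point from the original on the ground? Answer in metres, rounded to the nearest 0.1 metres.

Δlat = 14.706477 − 14.706 = +0.000477°; Δlon = 124.326525 − 124.326 = +0.000525°.
North–south shift: 0.000477 × 111699 = 53.2804 m.
East–west at this latitude: 0.000525° × 111699 × cos 14.706° ≈ 0.000525 × 108040 = 56.7209 m.
Combined displacement = (53.2804² + 56.7209²)^½ ≈ 77.8207 m.

77.8 metres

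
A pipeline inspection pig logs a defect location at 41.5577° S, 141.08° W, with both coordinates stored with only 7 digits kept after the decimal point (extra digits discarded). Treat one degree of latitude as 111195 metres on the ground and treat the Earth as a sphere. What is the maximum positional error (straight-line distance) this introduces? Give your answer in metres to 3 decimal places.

Truncating at 7 decimal places can drop up to a full unit in the last place, so each coordinate may be off by as much as 1e-07°.
N–S: 1e-07° × 111195 m/° = 0.0111195 m.
East–west component at 41.5577°: 1e-07° × 111195 × cos 41.5577° ≈ 1e-07 × 83205.9 ≈ 0.00832059 m.
The two errors are perpendicular, so the maximum displacement is √(0.0111195² + 0.00832059²) ≈ 0.013888 m.

0.014 metres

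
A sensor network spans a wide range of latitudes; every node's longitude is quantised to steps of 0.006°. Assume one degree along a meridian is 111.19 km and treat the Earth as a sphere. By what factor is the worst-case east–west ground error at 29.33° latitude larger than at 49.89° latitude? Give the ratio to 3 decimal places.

1.353

With a 0.006° grid the true value lies within half a step, ±0.006°/2 = ±0.003°, of the stored one.
At 29.33°: 0.003° × 111190 × cos 29.33° = 0.003 × 111190 × 0.8718 ≈ 290.81 m.
Error at 49.89° = 0.003° × 111190 × cos 49.89° ≈ 333.57 × 0.6443 = 214.9 m.
Ratio: 290.81 / 214.9 = cos 29.33° / cos 49.89° ≈ 1.3532.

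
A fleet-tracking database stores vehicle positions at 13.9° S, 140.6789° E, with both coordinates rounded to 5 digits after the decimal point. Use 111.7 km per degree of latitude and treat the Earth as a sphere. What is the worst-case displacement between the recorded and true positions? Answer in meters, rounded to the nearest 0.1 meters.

Rounding to 5 decimal places leaves each coordinate within ±5e-06° of the true value.
Latitude error → 5e-06 × 111700 = 0.5585 m along the meridian.
E–W at 13.9°: 5e-06° × 111700 × cos 13.9° = 5e-06 × 111700 × 0.9707 ≈ 0.542145 m.
Combining orthogonally: (0.5585² + 0.542145²)^½ ≈ 0.77836 m.

0.8 meters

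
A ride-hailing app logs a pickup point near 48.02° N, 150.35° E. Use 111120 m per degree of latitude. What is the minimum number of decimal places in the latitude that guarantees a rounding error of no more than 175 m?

3 decimal places

One degree of latitude covers 111120 m.
Rounding to N decimal places gives at most 0.5 × 10⁻ᴺ degrees of error, i.e. 0.5 × 10⁻ᴺ × 111120 m.
Need 0.5 × 111120 × 10⁻ᴺ ≤ 175 → 10⁻ᴺ ≤ 3.150e-03, so N ≥ 2.50.
So 3 decimal places suffice (55.6 m); 2 would allow up to 556 m.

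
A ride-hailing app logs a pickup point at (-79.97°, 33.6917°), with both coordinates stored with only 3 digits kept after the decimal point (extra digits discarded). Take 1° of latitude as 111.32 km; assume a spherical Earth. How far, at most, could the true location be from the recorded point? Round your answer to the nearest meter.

Truncating at 3 decimal places can drop up to a full unit in the last place, so each coordinate may be off by as much as 0.001°.
Latitude error → 0.001 × 111320 = 111.32 m along the meridian.
East–west component at 79.97°: 0.001° × 111320 × cos 79.97° ≈ 0.001 × 19387.9 ≈ 19.3879 m.
The two errors are perpendicular, so the maximum displacement is √(111.32² + 19.3879²) ≈ 112.996 m.

113 meters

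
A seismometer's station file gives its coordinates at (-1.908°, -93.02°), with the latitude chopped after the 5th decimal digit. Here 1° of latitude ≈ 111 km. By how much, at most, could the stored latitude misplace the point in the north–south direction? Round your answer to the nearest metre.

Truncating at 5 decimal places can drop up to a full unit in the last place, so the latitude may be off by as much as 1e-05°.
So the N–S error is at most 1e-05 × 111000 = 1.11 m.

1 metres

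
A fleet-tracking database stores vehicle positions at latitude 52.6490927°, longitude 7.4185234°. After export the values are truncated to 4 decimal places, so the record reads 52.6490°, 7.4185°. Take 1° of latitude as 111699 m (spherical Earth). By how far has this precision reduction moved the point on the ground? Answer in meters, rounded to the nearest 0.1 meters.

10.5 meters

Δlat = 52.6490927 − 52.6490 = +0.0000927°; Δlon = 7.4185234 − 7.4185 = +0.0000234°.
North–south shift: 0.0000927 × 111699 = 10.3545 m.
East–west at this latitude: 0.0000234° × 111699 × cos 52.649° ≈ 0.0000234 × 67767.4 = 1.58576 m.
Hypotenuse of the two orthogonal shifts: √(10.3545² + 1.58576²) = 10.4752 m.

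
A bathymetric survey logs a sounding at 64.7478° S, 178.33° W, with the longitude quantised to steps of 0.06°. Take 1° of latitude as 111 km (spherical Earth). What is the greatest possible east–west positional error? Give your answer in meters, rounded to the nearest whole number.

With a 0.06° grid the true value lies within half a step, ±0.06°/2 = ±0.03°, of the stored one.
One degree of longitude at 64.7478° is 111000 × cos 64.7478° ≈ 111000 × 0.4266 = 47353 m.
Maximum E–W displacement: 0.03 × 47353 = 1420.59 m.

1421 meters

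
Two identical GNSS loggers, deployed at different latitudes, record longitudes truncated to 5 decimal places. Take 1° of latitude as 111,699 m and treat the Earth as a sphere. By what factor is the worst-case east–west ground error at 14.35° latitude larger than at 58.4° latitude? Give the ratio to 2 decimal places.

Truncating at 5 decimal places can drop up to a full unit in the last place, so the longitude may be off by as much as 1e-05°.
At 14.35°: 1e-05° × 111699 × cos 14.35° = 1e-05 × 111699 × 0.9688 ≈ 1.0821 m.
Error at 58.4° = 1e-05° × 111699 × cos 58.4° ≈ 1.117 × 0.5240 = 0.58529 m.
The ratio reduces to cos 14.35° / cos 58.4° = 0.9688/0.5240 ≈ 1.8489.

1.85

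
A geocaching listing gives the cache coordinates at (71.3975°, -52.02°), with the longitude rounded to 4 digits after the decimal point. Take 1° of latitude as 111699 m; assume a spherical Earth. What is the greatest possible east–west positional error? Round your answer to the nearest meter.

2 meters

Rounding to 4 decimal places leaves the longitude within ±5e-05° of the true value.
Parallels shrink by cos φ, so at 71.3975° a degree of longitude is 111699 × 0.3190 ≈ 35632.1 m.
Maximum E–W displacement: 5e-05 × 35632.1 = 1.7816 m.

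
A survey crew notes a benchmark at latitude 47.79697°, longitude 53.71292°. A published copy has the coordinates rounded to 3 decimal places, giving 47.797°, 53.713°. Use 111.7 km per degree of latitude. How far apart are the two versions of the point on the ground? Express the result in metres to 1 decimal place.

6.9 metres

The latitude changed by -0.00003° and the longitude by -0.00008°.
North–south shift: -0.00003 × 111700 = -3.351 m.
E–W at 47.797°: -0.00008° × 111700 × cos 47.797° = -0.00008 × 111700 × 0.6718 ≈ -6.00284 m.
Distance: √(3.351² + 6.00284²) ≈ 6.87483 m.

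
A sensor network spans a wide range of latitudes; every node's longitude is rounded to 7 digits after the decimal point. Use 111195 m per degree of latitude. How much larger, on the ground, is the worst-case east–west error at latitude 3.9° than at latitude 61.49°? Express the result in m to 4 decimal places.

0.0029 m

Rounding to 7 decimal places leaves the longitude within ±5e-08° of the true value.
At 3.9°: 5e-08° × 111195 × cos 3.9° = 5e-08 × 111195 × 0.9977 ≈ 0.0055469 m.
Error at 61.49° = 5e-08° × 111195 × cos 61.49° ≈ 0.0055597 × 0.4773 = 0.0026537 m.
So the lower-latitude error exceeds the higher by 0.0055469 − 0.0026537 = 0.0028931 m.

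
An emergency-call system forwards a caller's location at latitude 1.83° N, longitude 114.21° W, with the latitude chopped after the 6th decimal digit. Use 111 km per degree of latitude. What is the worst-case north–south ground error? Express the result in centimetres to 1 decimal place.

Truncating at 6 decimal places can drop up to a full unit in the last place, so the latitude may be off by as much as 1e-06°.
Along the meridian that is 1e-06° × 111000 m/° = 0.111 m.
That is 0.111 m = 11.1 cm.

11.1 centimetres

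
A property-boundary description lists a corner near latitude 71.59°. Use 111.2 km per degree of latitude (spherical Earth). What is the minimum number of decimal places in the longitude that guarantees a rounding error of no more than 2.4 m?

At 71.59° one degree of longitude covers 111200 × cos 71.59° ≈ 111200 × 0.3158 ≈ 35118.6 m.
With N decimal places the half-ulp bound is 0.5·10⁻ᴺ°, or 0.5·10⁻ᴺ × 35118.6 m on the ground.
Need 0.5 × 35118.6 × 10⁻ᴺ ≤ 2.4 → 10⁻ᴺ ≤ 1.367e-04, so N ≥ 3.86.
At 3 places the error can reach 17.6 m, but 4 places keeps it to 1.76 m.

4 decimal places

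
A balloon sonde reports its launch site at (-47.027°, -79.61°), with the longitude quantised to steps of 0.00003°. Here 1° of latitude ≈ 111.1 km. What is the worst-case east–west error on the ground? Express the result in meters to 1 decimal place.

1.1 meters

With a 0.00003° grid the true value lies within half a step, ±0.00003°/2 = ±1.5e-05°, of the stored one.
At latitude 47.027° a degree of longitude spans 111100 m × cos 47.027° = 111100 × 0.6817 ≈ 75731.7 m.
East–west error: 1.5e-05° × 75731.7 m/° ≈ 1.13598 m.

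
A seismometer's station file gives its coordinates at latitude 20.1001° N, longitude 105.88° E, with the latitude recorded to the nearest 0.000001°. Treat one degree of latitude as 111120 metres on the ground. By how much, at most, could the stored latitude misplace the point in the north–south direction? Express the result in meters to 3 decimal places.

0.056 meters

Rounding to 6 decimal places leaves the latitude within ±5e-07° of the true value.
So the N–S error is at most 5e-07 × 111120 = 0.05556 m.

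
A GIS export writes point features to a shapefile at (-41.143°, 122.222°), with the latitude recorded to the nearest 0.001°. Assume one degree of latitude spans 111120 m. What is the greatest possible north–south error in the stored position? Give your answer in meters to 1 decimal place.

Rounding to 3 decimal places leaves the latitude within ±0.0005° of the true value.
Along the meridian that is 0.0005° × 111120 m/° = 55.56 m.

55.6 meters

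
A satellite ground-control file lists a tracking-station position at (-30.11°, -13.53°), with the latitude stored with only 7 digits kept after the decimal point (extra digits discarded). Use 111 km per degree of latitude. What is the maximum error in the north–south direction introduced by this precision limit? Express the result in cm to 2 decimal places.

Truncating at 7 decimal places can drop up to a full unit in the last place, so the latitude may be off by as much as 1e-07°.
Along the meridian that is 1e-07° × 111000 m/° = 0.0111 m.
That is 0.0111 m = 1.11 cm.

1.11 cm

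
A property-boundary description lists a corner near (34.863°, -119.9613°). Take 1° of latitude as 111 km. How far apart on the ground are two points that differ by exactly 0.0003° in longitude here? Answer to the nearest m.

27 m

One degree of longitude here spans 111000 × cos 34.863° = 111000 × 0.8205 ≈ 91077.9 m; 0.0003° of that is 27.3234 m.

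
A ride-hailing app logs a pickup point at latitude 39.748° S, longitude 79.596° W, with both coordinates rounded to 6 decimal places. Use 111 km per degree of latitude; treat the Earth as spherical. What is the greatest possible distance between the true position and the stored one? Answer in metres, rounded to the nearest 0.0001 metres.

0.0700 metres

Rounding to 6 decimal places leaves each coordinate within ±5e-07° of the true value.
North–south component: 5e-07° × 111000 = 0.0555 m.
Longitude error → 5e-07 × 111000 × cos 39.748° = 5e-07 × 111000 × 0.7689 ≈ 0.042672 m.
Worst case both components are at the extreme and orthogonal: √(0.0555² + 0.042672²) ≈ 0.0700082 m.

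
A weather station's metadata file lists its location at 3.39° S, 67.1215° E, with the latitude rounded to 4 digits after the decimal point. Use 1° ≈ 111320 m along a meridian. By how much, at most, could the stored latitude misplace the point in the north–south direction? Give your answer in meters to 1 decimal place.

5.6 meters

Rounding to 4 decimal places leaves the latitude within ±5e-05° of the true value.
North–south distance: 5e-05° × 111320 m/° = 5.566 m.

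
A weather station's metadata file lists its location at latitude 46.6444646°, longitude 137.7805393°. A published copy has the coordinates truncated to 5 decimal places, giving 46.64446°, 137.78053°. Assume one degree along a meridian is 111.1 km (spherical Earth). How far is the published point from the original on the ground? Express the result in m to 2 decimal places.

Δlat = 46.6444646 − 46.64446 = +0.0000046°; Δlon = 137.7805393 − 137.78053 = +0.0000093°.
N–S: 0.0000046° × 111100 m/° = 0.51106 m.
East–west at this latitude: 0.0000093° × 111100 × cos 46.6445° ≈ 0.0000093 × 76272.8 = 0.709337 m.
Hypotenuse of the two orthogonal shifts: √(0.51106² + 0.709337²) = 0.874266 m.

0.87 m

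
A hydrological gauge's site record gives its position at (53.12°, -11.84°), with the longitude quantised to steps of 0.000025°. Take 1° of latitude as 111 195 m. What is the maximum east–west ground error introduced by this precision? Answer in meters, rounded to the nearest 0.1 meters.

0.8 meters

With a 0.000025° grid the true value lies within half a step, ±0.000025°/2 = ±1.25e-05°, of the stored one.
Parallels shrink by cos φ, so at 53.12° a degree of longitude is 111195 × 0.6001 ≈ 66732.7 m.
East–west error: 1.25e-05° × 66732.7 m/° ≈ 0.834159 m.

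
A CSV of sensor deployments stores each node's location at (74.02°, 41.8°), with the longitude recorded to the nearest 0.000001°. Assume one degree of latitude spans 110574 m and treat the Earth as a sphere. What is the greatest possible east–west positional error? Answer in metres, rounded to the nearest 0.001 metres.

0.015 metres

Rounding to 6 decimal places leaves the longitude within ±5e-07° of the true value.
Parallels shrink by cos φ, so at 74.02° a degree of longitude is 110574 × 0.2753 ≈ 30441.2 m.
Maximum E–W displacement: 5e-07 × 30441.2 = 0.0152206 m.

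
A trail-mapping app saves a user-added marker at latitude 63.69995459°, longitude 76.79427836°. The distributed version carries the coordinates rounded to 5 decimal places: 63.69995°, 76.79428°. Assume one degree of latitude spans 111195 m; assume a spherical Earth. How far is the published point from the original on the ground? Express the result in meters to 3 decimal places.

0.517 meters

The latitude changed by +0.00000459° and the longitude by -0.00000164°.
N–S: 0.00000459° × 111195 m/° = 0.510385 m.
E–W at 63.7°: -0.00000164° × 111195 × cos 63.7° = -0.00000164 × 111195 × 0.4431 ≈ -0.0807985 m.
Combined displacement = (0.510385² + 0.0807985²)^½ ≈ 0.516741 m.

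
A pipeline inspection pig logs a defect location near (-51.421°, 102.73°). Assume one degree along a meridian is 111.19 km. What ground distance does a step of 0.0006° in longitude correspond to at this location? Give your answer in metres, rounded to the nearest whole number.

42 metres

At 51.421° a degree of longitude is 111190 × cos 51.421° ≈ 69337.3 m, so 0.0006° corresponds to 41.6024 m.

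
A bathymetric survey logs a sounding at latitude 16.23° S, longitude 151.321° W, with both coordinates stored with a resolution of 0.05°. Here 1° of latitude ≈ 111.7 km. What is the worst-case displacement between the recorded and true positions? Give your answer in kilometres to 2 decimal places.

3.87 kilometres

With a 0.05° grid the true value lies within half a step, ±0.05°/2 = ±0.025°, of the stored one.
Latitude error → 0.025 × 111700 = 2792.5 m along the meridian.
E–W at 16.23°: 0.025° × 111700 × cos 16.23° = 0.025 × 111700 × 0.9601 ≈ 2681.21 m.
Worst case both components are at the extreme and orthogonal: √(2792.5² + 2681.21²) ≈ 3871.3 m.
That is 3871.3 m = 3.8713 km.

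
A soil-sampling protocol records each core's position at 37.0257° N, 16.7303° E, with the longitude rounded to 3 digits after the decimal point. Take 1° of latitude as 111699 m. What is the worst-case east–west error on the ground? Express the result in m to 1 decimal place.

44.6 m

Rounding to 3 decimal places leaves the longitude within ±0.0005° of the true value.
One degree of longitude at 37.0257° is 111699 × cos 37.0257° ≈ 111699 × 0.7984 = 89176.6 m.
Maximum E–W displacement: 0.0005 × 89176.6 = 44.5883 m.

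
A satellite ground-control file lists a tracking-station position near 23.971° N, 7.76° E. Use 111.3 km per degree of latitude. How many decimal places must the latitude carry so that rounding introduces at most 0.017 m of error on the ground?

One degree of latitude covers 111300 m.
With N decimal places the half-ulp bound is 0.5·10⁻ᴺ°, or 0.5·10⁻ᴺ × 111300 m on the ground.
Need 0.5 × 111300 × 10⁻ᴺ ≤ 0.017 → 10⁻ᴺ ≤ 3.055e-07, so N ≥ 6.52.
So 7 decimal places suffice (0.00556 m); 6 would allow up to 0.0556 m.

7 decimal places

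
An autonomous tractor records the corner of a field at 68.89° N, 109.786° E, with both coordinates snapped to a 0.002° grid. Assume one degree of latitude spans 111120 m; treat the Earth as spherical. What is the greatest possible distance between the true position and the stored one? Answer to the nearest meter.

118 meters

With a 0.002° grid the true value lies within half a step, ±0.002°/2 = ±0.001°, of the stored one.
North–south component: 0.001° × 111120 = 111.12 m.
East–west component at 68.89°: 0.001° × 111120 × cos 68.89° ≈ 0.001 × 40020.9 ≈ 40.0209 m.
Worst case both components are at the extreme and orthogonal: √(111.12² + 40.0209²) ≈ 118.107 m.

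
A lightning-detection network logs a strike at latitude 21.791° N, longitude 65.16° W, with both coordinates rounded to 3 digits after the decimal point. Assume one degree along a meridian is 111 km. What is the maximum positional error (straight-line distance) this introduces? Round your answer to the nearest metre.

76 metres

Rounding to 3 decimal places leaves each coordinate within ±0.0005° of the true value.
Latitude error → 0.0005 × 111000 = 55.5 m along the meridian.
E–W at 21.791°: 0.0005° × 111000 × cos 21.791° = 0.0005 × 111000 × 0.9285 ≈ 51.5342 m.
The two errors are perpendicular, so the maximum displacement is √(55.5² + 51.5342²) ≈ 75.7365 m.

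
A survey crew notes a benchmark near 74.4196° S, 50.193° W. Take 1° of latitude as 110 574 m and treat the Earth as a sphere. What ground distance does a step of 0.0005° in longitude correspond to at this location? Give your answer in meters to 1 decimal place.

14.8 meters

One degree of longitude here spans 110574 × cos 74.4196° = 110574 × 0.2686 ≈ 29699.1 m; 0.0005° of that is 14.8496 m.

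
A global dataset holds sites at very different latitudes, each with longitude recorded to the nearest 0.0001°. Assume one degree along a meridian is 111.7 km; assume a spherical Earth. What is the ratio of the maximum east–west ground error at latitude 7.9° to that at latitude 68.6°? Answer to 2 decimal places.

2.71

Rounding to 4 decimal places leaves the longitude within ±5e-05° of the true value.
Error at 7.9° = 5e-05° × 111700 × cos 7.9° ≈ 5.585 × 0.9905 = 5.532 m.
At 68.6°: 5e-05° × 111700 × cos 68.6° = 5e-05 × 111700 × 0.3649 ≈ 2.0378 m.
Ratio: 5.532 / 2.0378 = cos 7.9° / cos 68.6° ≈ 2.7146.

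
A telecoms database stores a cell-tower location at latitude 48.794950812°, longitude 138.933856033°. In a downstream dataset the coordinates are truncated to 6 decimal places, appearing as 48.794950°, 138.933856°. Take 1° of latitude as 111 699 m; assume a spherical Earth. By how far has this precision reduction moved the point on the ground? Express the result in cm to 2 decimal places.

Δlat = 48.794950812 − 48.794950 = +0.000000812°; Δlon = 138.933856033 − 138.933856 = +0.000000033°.
North–south shift: 0.000000812 × 111699 = 0.0906996 m.
E–W at 48.795°: 0.000000033° × 111699 × cos 48.795° = 0.000000033 × 111699 × 0.6588 ≈ 0.00242822 m.
Combined displacement = (0.0906996² + 0.00242822²)^½ ≈ 0.0907321 m.
That is 0.0907321 m = 9.0732 cm.

9.07 cm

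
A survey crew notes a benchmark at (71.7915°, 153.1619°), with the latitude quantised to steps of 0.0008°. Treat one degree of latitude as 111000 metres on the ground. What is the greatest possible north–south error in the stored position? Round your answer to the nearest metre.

With a 0.0008° grid the true value lies within half a step, ±0.0008°/2 = ±0.0004°, of the stored one.
So the N–S error is at most 0.0004 × 111000 = 44.4 m.

44 metres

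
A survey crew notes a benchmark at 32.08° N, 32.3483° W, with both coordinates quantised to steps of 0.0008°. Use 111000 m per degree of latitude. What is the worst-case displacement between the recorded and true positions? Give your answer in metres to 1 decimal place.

With a 0.0008° grid the true value lies within half a step, ±0.0008°/2 = ±0.0004°, of the stored one.
North–south component: 0.0004° × 111000 = 44.4 m.
Longitude error → 0.0004 × 111000 × cos 32.08° = 0.0004 × 111000 × 0.8473 ≈ 37.6204 m.
Worst case both components are at the extreme and orthogonal: √(44.4² + 37.6204²) ≈ 58.195 m.

58.2 metres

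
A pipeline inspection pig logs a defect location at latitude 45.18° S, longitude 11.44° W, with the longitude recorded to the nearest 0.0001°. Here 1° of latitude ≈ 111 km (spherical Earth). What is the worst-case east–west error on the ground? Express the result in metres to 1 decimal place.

Rounding to 4 decimal places leaves the longitude within ±5e-05° of the true value.
Parallels shrink by cos φ, so at 45.18° a degree of longitude is 111000 × 0.7049 ≈ 78241.9 m.
So at most 5e-05° × 78241.9 ≈ 3.91209 m east–west.

3.9 metres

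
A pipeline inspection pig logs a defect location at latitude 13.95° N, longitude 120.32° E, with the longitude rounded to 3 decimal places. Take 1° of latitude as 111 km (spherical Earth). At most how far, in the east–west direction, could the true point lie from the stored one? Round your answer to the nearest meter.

54 meters

Rounding to 3 decimal places leaves the longitude within ±0.0005° of the true value.
Parallels shrink by cos φ, so at 13.95° a degree of longitude is 111000 × 0.9705 ≈ 107726 m.
So at most 0.0005° × 107726 ≈ 53.8631 m east–west.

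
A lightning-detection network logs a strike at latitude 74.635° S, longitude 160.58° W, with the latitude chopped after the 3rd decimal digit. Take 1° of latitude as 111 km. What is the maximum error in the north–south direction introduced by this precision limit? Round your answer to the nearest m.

Truncating at 3 decimal places can drop up to a full unit in the last place, so the latitude may be off by as much as 0.001°.
North–south distance: 0.001° × 111000 m/° = 111 m.

111 m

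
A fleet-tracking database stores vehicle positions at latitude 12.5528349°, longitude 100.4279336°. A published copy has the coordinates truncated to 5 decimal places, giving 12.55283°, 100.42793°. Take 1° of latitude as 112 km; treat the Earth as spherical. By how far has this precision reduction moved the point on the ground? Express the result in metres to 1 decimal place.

0.7 metres

The latitude changed by +0.0000049° and the longitude by +0.0000036°.
N–S: 0.0000049° × 112000 m/° = 0.5488 m.
E–W at 12.5528°: 0.0000036° × 112000 × cos 12.5528° = 0.0000036 × 112000 × 0.9761 ≈ 0.393562 m.
Combined displacement = (0.5488² + 0.393562²)^½ ≈ 0.675331 m.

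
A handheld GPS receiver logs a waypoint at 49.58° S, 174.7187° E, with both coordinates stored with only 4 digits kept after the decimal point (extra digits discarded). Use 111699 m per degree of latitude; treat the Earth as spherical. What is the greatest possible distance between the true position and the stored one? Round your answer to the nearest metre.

13 metres

Truncating at 4 decimal places can drop up to a full unit in the last place, so each coordinate may be off by as much as 0.0001°.
Latitude error → 0.0001 × 111699 = 11.1699 m along the meridian.
Longitude error → 0.0001 × 111699 × cos 49.58° = 0.0001 × 111699 × 0.6484 ≈ 7.2424 m.
Worst case both components are at the extreme and orthogonal: √(11.1699² + 7.2424²) ≈ 13.3124 m.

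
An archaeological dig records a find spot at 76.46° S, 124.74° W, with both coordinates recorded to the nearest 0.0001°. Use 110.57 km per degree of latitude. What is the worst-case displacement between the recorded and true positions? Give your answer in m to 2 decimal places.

5.68 m

Rounding to 4 decimal places leaves each coordinate within ±5e-05° of the true value.
N–S: 5e-05° × 110570 m/° = 5.5285 m.
Longitude error → 5e-05 × 110570 × cos 76.46° = 5e-05 × 110570 × 0.2341 ≈ 1.29436 m.
Worst case both components are at the extreme and orthogonal: √(5.5285² + 1.29436²) ≈ 5.678 m.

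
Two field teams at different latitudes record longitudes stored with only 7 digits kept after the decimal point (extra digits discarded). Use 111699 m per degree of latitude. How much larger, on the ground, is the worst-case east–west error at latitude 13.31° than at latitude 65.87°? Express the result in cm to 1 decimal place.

0.6 cm

Truncating at 7 decimal places can drop up to a full unit in the last place, so the longitude may be off by as much as 1e-07°.
Error at 13.31° = 1e-07° × 111699 × cos 13.31° ≈ 0.01117 × 0.9731 = 0.01087 m.
At 65.87°: 1e-07° × 111699 × cos 65.87° = 1e-07 × 111699 × 0.4088 ≈ 0.0045663 m.
Difference: 0.01087 − 0.0045663 = 0.0063035 m.
That is 0.00630351 m = 0.63035 cm.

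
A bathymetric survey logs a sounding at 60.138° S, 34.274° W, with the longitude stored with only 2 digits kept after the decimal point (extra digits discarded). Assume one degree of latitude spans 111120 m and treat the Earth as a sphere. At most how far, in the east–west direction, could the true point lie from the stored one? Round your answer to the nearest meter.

Truncating at 2 decimal places can drop up to a full unit in the last place, so the longitude may be off by as much as 0.01°.
Parallels shrink by cos φ, so at 60.138° a degree of longitude is 111120 × 0.4979 ≈ 55328.1 m.
Maximum E–W displacement: 0.01 × 55328.1 = 553.281 m.

553 meters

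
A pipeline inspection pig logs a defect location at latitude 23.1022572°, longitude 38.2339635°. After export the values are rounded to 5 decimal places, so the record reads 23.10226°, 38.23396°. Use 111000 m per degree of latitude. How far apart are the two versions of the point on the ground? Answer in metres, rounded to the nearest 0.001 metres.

Δlat = 23.1022572 − 23.10226 = -0.0000028°; Δlon = 38.2339635 − 38.23396 = +0.0000035°.
North–south shift: -0.0000028 × 111000 = -0.3108 m.
East–west at this latitude: 0.0000035° × 111000 × cos 23.1023° ≈ 0.0000035 × 102098 = 0.357345 m.
Distance: √(0.3108² + 0.357345²) ≈ 0.473595 m.

0.474 metres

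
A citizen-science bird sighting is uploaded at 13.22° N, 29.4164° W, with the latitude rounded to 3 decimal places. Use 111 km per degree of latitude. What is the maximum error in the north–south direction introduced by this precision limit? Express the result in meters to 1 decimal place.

55.5 meters

Rounding to 3 decimal places leaves the latitude within ±0.0005° of the true value.
North–south distance: 0.0005° × 111000 m/° = 55.5 m.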